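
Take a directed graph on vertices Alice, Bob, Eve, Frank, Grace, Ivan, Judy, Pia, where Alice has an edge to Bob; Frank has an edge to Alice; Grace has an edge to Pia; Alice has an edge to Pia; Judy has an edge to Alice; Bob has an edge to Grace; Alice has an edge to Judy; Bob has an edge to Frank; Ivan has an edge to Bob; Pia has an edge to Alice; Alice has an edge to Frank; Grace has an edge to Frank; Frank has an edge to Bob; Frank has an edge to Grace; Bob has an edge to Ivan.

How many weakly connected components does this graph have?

From Alice: component {Alice, Bob, Frank, Grace, Ivan, Judy, Pia}.
From Eve: component {Eve}.
That's 2 components.

2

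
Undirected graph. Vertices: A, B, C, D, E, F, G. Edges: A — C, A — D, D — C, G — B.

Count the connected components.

From A: component {A, C, D}.
From B: component {B, G}.
From E: component {E}.
From F: component {F}.
That's 4 components.

4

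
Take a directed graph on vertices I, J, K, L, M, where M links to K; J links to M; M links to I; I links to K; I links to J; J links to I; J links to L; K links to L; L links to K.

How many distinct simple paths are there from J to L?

4

J→I→K→L
J→L
J→M→I→K→L
J→M→K→L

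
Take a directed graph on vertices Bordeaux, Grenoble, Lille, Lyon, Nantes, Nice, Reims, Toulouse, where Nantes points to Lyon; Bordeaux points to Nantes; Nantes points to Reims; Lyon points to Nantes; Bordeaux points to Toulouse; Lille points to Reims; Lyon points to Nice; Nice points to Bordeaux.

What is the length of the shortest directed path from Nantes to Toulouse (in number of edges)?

Distance 0: Nantes.
Distance 1: Lyon, Reims.
Distance 2: Nice.
Distance 3: Bordeaux.
Distance 4: Toulouse — contains Toulouse.

4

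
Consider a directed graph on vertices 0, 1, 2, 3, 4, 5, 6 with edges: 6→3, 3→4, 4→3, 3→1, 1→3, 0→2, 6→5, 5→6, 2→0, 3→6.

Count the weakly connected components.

From 0: component {0, 2}.
From 1: component {1, 3, 4, 5, 6}.
That's 2 components.

2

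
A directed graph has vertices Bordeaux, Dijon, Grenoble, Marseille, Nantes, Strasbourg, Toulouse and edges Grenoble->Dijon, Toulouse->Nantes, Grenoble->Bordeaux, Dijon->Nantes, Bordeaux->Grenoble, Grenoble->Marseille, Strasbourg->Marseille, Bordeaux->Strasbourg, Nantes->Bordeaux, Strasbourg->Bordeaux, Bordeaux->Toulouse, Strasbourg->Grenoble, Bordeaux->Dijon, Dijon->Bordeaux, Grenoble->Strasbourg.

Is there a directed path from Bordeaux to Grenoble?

Yes

Explore from Bordeaux.
Distance 1: reach Dijon, Grenoble, Strasbourg, Toulouse.
Found Grenoble.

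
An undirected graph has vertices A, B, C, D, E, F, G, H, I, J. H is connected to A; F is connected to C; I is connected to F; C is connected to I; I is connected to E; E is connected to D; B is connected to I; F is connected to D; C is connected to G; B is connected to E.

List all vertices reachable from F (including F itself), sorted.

Start at F.
Its neighbours: C, D, I.
Then their neighbours: B, E, G.
Nothing further is reachable.

B, C, D, E, F, G, I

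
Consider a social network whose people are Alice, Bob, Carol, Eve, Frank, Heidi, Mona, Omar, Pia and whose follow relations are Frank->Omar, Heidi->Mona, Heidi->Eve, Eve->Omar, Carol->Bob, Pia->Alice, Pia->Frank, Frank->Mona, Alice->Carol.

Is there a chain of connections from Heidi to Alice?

Explore from Heidi.
Distance 1: reach Eve, Mona.
Distance 2: reach Omar.
The search from Heidi is exhausted; no directed path reaches Alice.

No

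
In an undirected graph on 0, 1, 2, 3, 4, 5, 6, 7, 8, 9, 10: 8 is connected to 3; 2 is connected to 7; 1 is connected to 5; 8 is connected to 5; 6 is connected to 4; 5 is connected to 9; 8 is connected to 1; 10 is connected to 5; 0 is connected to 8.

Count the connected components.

3

From 0: component {0, 1, 3, 5, 8, 9, 10}.
From 2: component {2, 7}.
From 4: component {4, 6}.
That's 3 components.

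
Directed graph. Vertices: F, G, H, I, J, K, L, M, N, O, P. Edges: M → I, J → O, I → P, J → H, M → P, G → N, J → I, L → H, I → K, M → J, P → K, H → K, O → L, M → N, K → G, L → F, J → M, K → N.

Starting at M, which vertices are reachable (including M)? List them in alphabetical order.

Start at M.
Its neighbours: I, J, N, P.
Then their neighbours: H, K, O.
Then next layer: G, L.
Then next layer: F.
Every vertex is now reached.

F, G, H, I, J, K, L, M, N, O, P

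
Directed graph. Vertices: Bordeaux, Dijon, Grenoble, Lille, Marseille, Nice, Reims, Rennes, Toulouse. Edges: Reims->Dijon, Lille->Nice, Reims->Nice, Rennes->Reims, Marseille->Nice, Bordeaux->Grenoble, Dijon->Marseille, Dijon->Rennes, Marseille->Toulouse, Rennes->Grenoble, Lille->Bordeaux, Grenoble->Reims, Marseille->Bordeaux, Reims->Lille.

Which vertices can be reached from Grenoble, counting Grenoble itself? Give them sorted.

Start at Grenoble.
Its neighbours: Reims.
Then their neighbours: Dijon, Lille, Nice.
Then next layer: Bordeaux, Marseille, Rennes.
Then next layer: Toulouse.
Every vertex is now reached.

Bordeaux, Dijon, Grenoble, Lille, Marseille, Nice, Reims, Rennes, Toulouse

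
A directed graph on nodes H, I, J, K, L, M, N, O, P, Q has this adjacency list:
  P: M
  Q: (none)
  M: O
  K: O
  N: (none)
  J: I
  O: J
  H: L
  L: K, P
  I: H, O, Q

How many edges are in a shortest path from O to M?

Distance 0: O.
Distance 1: J.
Distance 2: I.
Distance 3: H, Q.
Distance 4: L.
Distance 5: K, P.
Distance 6: M — contains M.

6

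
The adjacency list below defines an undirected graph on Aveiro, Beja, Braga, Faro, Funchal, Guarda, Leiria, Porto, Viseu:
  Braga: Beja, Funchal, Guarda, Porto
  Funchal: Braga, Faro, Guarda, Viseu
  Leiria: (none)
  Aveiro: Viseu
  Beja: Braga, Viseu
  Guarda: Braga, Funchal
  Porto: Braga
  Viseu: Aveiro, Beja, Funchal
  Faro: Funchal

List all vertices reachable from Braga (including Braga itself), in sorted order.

Aveiro, Beja, Braga, Faro, Funchal, Guarda, Porto, Viseu

Start at Braga.
Its neighbours: Beja, Funchal, Guarda, Porto.
Then their neighbours: Faro, Viseu.
Then next layer: Aveiro.
Nothing further is reachable.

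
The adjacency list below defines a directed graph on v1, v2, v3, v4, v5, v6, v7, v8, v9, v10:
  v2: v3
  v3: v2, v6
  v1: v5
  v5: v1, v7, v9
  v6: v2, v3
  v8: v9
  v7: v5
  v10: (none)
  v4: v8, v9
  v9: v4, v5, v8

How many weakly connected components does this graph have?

From v1: component {v1, v4, v5, v7, v8, v9}.
From v2: component {v2, v3, v6}.
From v10: component {v10}.
That's 3 components.

3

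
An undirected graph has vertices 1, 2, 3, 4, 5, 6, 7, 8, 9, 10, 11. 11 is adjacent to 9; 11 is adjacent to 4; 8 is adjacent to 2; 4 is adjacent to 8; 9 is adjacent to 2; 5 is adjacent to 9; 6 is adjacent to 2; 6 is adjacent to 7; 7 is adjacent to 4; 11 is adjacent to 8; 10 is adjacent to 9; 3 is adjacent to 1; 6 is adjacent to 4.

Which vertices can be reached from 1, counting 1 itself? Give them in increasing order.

1, 3

Start at 1.
Its neighbours: 3.
Nothing further is reachable.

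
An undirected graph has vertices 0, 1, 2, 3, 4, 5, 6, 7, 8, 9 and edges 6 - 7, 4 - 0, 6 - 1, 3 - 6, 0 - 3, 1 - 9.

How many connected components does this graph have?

From 0: component {0, 1, 3, 4, 6, 7, 9}.
From 2: component {2}.
From 5: component {5}.
From 8: component {8}.
That's 4 components.

4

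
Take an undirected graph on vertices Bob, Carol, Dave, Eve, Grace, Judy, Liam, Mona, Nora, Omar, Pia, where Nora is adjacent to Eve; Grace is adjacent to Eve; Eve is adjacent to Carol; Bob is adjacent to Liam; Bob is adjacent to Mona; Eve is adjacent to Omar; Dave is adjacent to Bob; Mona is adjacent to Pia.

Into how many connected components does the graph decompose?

From Bob: component {Bob, Dave, Liam, Mona, Pia}.
From Carol: component {Carol, Eve, Grace, Nora, Omar}.
From Judy: component {Judy}.
That's 3 components.

3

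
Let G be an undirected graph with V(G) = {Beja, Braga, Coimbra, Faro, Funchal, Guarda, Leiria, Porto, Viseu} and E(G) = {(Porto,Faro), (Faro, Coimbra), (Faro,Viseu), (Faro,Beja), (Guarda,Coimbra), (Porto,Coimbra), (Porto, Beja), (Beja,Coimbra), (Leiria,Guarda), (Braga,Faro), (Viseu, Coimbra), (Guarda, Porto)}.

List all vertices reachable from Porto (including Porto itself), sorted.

Beja, Braga, Coimbra, Faro, Guarda, Leiria, Porto, Viseu

Start at Porto.
Its neighbours: Beja, Coimbra, Faro, Guarda.
Then their neighbours: Braga, Leiria, Viseu.
Nothing further is reachable.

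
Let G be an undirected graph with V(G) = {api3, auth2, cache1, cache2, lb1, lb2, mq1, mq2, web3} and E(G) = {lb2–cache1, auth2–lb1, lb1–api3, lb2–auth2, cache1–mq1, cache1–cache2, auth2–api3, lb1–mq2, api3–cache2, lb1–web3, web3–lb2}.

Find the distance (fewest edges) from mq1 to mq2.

5

Distance 0: mq1.
Distance 1: cache1.
Distance 2: cache2, lb2.
Distance 3: api3, auth2, web3.
Distance 4: lb1.
Distance 5: mq2 — contains mq2.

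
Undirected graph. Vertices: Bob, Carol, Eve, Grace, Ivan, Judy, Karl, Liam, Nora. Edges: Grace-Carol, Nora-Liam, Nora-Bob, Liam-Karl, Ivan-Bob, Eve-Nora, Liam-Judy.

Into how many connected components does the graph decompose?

From Bob: component {Bob, Eve, Ivan, Judy, Karl, Liam, Nora}.
From Carol: component {Carol, Grace}.
That's 2 components.

2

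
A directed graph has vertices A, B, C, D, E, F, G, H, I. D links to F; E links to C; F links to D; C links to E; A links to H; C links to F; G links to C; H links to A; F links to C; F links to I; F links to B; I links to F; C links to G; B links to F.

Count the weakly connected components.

From A: component {A, H}.
From B: component {B, C, D, E, F, G, I}.
That's 2 components.

2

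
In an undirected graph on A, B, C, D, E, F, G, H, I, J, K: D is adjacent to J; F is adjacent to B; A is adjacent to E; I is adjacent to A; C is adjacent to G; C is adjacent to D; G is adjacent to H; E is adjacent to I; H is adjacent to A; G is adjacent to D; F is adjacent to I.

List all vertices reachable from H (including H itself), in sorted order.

Start at H.
Its neighbours: A, G.
Then their neighbours: C, D, E, I.
Then next layer: F, J.
Then next layer: B.
Nothing further is reachable.

A, B, C, D, E, F, G, H, I, J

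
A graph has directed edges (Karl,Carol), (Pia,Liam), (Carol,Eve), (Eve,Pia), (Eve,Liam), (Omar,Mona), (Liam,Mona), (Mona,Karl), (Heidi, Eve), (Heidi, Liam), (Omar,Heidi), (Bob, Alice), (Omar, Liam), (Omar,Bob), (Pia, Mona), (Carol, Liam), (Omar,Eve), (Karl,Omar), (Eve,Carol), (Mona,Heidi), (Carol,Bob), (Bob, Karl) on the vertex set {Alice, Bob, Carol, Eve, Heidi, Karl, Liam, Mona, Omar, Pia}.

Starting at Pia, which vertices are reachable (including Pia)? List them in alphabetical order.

Alice, Bob, Carol, Eve, Heidi, Karl, Liam, Mona, Omar, Pia

Start at Pia.
Its neighbours: Liam, Mona.
Then their neighbours: Heidi, Karl.
Then next layer: Carol, Eve, Omar.
Then next layer: Bob.
Then next layer: Alice.
Every vertex is now reached.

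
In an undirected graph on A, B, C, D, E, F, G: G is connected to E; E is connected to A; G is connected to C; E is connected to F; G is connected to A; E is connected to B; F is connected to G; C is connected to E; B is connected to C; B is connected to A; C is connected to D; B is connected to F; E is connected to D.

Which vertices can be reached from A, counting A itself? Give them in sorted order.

Start at A.
Its neighbours: B, E, G.
Then their neighbours: C, D, F.
Every vertex is now reached.

A, B, C, D, E, F, G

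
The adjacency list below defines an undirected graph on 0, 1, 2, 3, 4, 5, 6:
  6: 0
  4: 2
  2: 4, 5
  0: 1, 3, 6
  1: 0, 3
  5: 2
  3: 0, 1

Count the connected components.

From 0: component {0, 1, 3, 6}.
From 2: component {2, 4, 5}.
That's 2 components.

2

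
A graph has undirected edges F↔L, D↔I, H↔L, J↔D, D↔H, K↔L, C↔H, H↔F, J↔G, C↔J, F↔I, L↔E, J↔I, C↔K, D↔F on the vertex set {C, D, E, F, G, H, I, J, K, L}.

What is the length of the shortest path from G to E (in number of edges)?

5

Distance 0: G.
Distance 1: J.
Distance 2: C, D, I.
Distance 3: F, H, K.
Distance 4: L.
Distance 5: E — contains E.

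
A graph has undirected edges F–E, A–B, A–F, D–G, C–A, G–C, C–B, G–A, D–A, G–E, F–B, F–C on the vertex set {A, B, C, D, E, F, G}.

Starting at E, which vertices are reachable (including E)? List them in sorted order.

A, B, C, D, E, F, G

Start at E.
Its neighbours: F, G.
Then their neighbours: A, B, C, D.
Every vertex is now reached.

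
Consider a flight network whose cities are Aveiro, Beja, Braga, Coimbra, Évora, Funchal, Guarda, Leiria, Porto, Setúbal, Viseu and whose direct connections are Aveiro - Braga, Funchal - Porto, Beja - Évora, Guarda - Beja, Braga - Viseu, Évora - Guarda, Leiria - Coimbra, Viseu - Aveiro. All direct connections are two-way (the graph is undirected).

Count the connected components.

From Aveiro: component {Aveiro, Braga, Viseu}.
From Beja: component {Beja, Évora, Guarda}.
From Coimbra: component {Coimbra, Leiria}.
From Funchal: component {Funchal, Porto}.
From Setúbal: component {Setúbal}.
That's 5 components.

5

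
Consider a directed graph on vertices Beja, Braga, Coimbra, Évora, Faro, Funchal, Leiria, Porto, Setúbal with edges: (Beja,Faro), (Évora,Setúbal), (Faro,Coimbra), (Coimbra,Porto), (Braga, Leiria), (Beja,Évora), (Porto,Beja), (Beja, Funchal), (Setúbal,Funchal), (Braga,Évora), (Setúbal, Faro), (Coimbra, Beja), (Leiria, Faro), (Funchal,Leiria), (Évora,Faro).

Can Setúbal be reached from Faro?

Yes

Explore from Faro.
Distance 1: reach Coimbra.
Distance 2: reach Beja, Porto.
Distance 3: reach Évora, Funchal.
Distance 4: reach Leiria, Setúbal.
Found Setúbal.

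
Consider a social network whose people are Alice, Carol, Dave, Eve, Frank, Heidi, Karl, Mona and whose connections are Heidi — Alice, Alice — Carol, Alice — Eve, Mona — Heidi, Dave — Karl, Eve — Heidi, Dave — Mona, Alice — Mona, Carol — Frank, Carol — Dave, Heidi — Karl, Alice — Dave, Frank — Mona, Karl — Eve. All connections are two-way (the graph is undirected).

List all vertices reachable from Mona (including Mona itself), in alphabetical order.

Start at Mona.
Its neighbours: Alice, Dave, Frank, Heidi.
Then their neighbours: Carol, Eve, Karl.
Every vertex is now reached.

Alice, Carol, Dave, Eve, Frank, Heidi, Karl, Mona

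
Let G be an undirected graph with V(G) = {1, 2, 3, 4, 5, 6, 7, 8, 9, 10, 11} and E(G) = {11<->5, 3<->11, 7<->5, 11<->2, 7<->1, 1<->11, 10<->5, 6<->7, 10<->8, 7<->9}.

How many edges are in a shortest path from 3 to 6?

Distance 0: 3.
Distance 1: 11.
Distance 2: 1, 2, 5.
Distance 3: 7, 10.
Distance 4: 6, 8, 9 — contains 6.

4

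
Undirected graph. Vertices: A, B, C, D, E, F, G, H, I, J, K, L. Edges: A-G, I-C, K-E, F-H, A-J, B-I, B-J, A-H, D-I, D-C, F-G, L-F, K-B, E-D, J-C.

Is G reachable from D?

Yes

Explore from D.
Distance 1: reach C, E, I.
Distance 2: reach B, J, K.
Distance 3: reach A.
Distance 4: reach G, H.
Found G.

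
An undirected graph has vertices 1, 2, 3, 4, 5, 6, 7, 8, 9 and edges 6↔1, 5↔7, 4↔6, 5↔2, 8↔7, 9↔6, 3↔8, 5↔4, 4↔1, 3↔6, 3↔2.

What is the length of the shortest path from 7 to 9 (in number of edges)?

4

Distance 0: 7.
Distance 1: 5, 8.
Distance 2: 2, 3, 4.
Distance 3: 1, 6.
Distance 4: 9 — contains 9.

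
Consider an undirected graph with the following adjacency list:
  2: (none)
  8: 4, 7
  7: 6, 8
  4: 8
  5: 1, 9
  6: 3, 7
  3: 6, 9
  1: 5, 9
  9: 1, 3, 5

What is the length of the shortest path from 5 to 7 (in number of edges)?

Distance 0: 5.
Distance 1: 1, 9.
Distance 2: 3.
Distance 3: 6.
Distance 4: 7 — contains 7.

4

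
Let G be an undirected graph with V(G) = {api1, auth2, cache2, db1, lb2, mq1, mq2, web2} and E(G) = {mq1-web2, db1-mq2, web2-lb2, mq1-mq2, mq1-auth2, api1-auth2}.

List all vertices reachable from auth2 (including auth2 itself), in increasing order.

Start at auth2.
Its neighbours: api1, mq1.
Then their neighbours: mq2, web2.
Then next layer: db1, lb2.
Nothing further is reachable.

api1, auth2, db1, lb2, mq1, mq2, web2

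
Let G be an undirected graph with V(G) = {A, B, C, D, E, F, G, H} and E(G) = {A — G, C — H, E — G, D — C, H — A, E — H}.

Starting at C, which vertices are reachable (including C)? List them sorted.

Start at C.
Its neighbours: D, H.
Then their neighbours: A, E.
Then next layer: G.
Nothing further is reachable.

A, C, D, E, G, H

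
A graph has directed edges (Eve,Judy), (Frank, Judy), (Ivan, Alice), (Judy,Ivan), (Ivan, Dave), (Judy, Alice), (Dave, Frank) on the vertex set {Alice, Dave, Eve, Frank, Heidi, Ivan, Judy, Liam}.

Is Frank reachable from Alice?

Alice has no outgoing edges, so nothing is reachable from it.

No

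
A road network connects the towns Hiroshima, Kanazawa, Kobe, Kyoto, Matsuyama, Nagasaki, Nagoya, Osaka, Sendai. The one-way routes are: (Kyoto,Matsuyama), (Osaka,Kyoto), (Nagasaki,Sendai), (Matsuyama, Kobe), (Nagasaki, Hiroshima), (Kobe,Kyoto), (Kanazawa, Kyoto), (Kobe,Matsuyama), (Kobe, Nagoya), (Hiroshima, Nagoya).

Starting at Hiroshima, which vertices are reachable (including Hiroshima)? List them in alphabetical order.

Hiroshima, Nagoya

Start at Hiroshima.
Its neighbours: Nagoya.
Nothing further is reachable.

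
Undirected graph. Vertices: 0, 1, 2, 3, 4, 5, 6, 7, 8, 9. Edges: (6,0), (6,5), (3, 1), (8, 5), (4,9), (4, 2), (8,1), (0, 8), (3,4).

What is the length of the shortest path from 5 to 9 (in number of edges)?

Distance 0: 5.
Distance 1: 6, 8.
Distance 2: 0, 1.
Distance 3: 3.
Distance 4: 4.
Distance 5: 2, 9 — contains 9.

5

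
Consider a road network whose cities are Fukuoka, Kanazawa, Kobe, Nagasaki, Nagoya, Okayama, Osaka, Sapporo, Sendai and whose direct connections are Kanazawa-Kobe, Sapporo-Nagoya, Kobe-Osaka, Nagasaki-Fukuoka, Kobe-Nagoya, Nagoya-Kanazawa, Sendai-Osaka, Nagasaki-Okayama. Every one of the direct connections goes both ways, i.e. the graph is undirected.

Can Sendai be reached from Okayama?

No

Explore from Okayama.
Distance 1: reach Nagasaki.
Distance 2: reach Fukuoka.
The search is exhausted without reaching Sendai; it lies in a different component.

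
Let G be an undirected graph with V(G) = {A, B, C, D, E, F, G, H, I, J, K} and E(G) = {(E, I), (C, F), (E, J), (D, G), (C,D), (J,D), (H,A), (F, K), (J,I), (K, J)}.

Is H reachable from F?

Explore from F.
Distance 1: reach C, K.
Distance 2: reach D, J.
Distance 3: reach E, G, I.
The search is exhausted without reaching H; it lies in a different component.

No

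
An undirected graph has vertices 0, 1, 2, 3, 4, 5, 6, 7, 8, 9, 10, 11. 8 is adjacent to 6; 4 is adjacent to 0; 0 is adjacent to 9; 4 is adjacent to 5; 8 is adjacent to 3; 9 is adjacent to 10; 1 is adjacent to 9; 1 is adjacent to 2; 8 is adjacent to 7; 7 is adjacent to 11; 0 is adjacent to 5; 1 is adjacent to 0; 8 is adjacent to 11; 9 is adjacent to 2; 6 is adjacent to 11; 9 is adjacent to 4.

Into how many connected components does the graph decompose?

From 0: component {0, 1, 2, 4, 5, 9, 10}.
From 3: component {3, 6, 7, 8, 11}.
That's 2 components.

2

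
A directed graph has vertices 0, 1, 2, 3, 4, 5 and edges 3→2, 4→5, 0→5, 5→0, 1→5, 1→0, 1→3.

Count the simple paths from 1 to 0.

1→0
1→5→0

2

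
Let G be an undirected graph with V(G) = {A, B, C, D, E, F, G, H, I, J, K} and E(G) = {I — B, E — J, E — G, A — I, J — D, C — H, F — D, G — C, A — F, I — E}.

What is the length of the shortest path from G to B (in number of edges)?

3

Distance 0: G.
Distance 1: C, E.
Distance 2: H, I, J.
Distance 3: A, B, D — contains B.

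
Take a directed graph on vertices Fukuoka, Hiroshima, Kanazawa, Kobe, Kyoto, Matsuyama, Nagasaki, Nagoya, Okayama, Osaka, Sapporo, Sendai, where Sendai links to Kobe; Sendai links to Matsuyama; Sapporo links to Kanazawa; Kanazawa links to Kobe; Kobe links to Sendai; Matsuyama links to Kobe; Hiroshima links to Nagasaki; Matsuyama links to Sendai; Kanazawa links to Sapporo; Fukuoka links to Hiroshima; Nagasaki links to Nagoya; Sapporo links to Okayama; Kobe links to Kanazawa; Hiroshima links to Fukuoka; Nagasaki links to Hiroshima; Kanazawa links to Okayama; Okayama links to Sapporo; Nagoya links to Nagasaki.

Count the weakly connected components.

From Fukuoka: component {Fukuoka, Hiroshima, Nagasaki, Nagoya}.
From Kanazawa: component {Kanazawa, Kobe, Matsuyama, Okayama, Sapporo, Sendai}.
From Kyoto: component {Kyoto}.
From Osaka: component {Osaka}.
That's 4 components.

4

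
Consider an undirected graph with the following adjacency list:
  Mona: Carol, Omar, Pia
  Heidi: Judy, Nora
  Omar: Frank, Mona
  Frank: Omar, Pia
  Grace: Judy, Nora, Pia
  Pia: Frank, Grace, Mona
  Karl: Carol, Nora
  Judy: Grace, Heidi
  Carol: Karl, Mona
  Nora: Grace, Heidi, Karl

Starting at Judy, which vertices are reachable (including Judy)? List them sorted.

Carol, Frank, Grace, Heidi, Judy, Karl, Mona, Nora, Omar, Pia

Start at Judy.
Its neighbours: Grace, Heidi.
Then their neighbours: Nora, Pia.
Then next layer: Frank, Karl, Mona.
Then next layer: Carol, Omar.
Every vertex is now reached.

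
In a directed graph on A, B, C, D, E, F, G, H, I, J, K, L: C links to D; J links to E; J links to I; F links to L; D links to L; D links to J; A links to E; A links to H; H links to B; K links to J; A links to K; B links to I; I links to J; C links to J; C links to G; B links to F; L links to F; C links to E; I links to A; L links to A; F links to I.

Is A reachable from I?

Explore from I.
Distance 1: reach A, J.
Found A.

Yes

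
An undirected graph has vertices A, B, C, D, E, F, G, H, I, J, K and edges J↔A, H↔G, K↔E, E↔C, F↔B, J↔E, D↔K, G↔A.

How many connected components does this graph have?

From A: component {A, C, D, E, G, H, J, K}.
From B: component {B, F}.
From I: component {I}.
That's 3 components.

3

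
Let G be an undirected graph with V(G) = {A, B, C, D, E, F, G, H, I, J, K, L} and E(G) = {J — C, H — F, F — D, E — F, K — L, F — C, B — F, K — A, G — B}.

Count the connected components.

3

From A: component {A, K, L}.
From B: component {B, C, D, E, F, G, H, J}.
From I: component {I}.
That's 3 components.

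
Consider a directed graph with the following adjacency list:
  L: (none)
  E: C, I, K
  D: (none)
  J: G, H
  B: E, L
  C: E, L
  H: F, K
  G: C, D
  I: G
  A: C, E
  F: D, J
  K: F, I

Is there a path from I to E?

Yes

Explore from I.
Distance 1: reach G.
Distance 2: reach C, D.
Distance 3: reach E, L.
Found E.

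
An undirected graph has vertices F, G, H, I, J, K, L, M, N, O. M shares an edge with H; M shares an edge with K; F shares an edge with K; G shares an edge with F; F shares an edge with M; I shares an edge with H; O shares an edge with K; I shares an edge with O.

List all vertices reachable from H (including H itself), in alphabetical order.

Start at H.
Its neighbours: I, M.
Then their neighbours: F, K, O.
Then next layer: G.
Nothing further is reachable.

F, G, H, I, K, M, O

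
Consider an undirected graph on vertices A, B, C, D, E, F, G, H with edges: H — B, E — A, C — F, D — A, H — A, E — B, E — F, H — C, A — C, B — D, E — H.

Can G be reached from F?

Explore from F.
Distance 1: reach C, E.
Distance 2: reach A, B, H.
Distance 3: reach D.
The search is exhausted without reaching G; it lies in a different component.

No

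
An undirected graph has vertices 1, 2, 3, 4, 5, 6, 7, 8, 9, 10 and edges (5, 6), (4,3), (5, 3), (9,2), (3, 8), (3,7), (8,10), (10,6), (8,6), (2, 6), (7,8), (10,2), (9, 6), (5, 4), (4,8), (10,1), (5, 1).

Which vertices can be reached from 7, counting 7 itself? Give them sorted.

1, 2, 3, 4, 5, 6, 7, 8, 9, 10

Start at 7.
Its neighbours: 3, 8.
Then their neighbours: 4, 5, 6, 10.
Then next layer: 1, 2, 9.
Every vertex is now reached.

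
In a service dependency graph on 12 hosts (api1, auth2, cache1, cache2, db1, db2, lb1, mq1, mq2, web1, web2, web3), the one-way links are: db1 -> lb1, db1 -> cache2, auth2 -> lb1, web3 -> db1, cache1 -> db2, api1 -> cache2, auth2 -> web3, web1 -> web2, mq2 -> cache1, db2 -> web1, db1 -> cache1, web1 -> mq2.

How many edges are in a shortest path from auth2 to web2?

Distance 0: auth2.
Distance 1: lb1, web3.
Distance 2: db1.
Distance 3: cache1, cache2.
Distance 4: db2.
Distance 5: web1.
Distance 6: mq2, web2 — contains web2.

6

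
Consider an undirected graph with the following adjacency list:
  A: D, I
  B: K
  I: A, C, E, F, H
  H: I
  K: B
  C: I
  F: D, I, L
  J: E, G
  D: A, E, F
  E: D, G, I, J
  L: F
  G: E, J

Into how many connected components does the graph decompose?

2

From A: component {A, C, D, E, F, G, H, I, J, L}.
From B: component {B, K}.
That's 2 components.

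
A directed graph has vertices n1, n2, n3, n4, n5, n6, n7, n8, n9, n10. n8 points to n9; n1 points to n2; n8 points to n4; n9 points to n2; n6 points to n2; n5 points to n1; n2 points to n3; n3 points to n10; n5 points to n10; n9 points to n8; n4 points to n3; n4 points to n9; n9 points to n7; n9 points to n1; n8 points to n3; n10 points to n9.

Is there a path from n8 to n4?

Explore from n8.
Distance 1: reach n3, n4, n9.
Found n4.

Yes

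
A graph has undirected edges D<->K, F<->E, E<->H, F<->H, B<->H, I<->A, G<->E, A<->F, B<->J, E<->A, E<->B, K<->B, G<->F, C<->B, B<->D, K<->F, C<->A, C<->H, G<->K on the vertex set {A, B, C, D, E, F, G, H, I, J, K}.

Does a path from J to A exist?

Explore from J.
Distance 1: reach B.
Distance 2: reach C, D, E, H, K.
Distance 3: reach A, F, G.
Found A.

Yes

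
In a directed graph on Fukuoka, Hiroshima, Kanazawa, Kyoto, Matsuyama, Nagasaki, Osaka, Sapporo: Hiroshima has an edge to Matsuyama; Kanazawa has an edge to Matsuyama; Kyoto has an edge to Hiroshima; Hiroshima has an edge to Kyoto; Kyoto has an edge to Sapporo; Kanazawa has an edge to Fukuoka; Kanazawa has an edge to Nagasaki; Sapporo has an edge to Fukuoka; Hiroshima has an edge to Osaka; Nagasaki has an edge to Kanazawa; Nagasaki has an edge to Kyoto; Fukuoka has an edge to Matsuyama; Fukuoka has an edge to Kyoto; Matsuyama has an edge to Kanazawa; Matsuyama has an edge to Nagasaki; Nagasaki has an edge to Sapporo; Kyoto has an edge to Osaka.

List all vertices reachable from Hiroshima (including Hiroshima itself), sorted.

Start at Hiroshima.
Its neighbours: Kyoto, Matsuyama, Osaka.
Then their neighbours: Kanazawa, Nagasaki, Sapporo.
Then next layer: Fukuoka.
Every vertex is now reached.

Fukuoka, Hiroshima, Kanazawa, Kyoto, Matsuyama, Nagasaki, Osaka, Sapporo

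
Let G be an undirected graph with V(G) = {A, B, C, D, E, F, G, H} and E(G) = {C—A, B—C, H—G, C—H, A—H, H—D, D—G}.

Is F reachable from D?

Explore from D.
Distance 1: reach G, H.
Distance 2: reach A, C.
Distance 3: reach B.
The search is exhausted without reaching F; it lies in a different component.

No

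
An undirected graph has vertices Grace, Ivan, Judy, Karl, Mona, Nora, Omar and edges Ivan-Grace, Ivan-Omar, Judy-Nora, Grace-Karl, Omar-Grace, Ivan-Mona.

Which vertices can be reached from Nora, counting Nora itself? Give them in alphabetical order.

Judy, Nora

Start at Nora.
Its neighbours: Judy.
Nothing further is reachable.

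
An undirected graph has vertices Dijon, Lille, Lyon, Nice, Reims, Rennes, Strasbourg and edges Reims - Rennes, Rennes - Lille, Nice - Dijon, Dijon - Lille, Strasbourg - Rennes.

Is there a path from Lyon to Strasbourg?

Lyon has no edges, so nothing is reachable from it.

No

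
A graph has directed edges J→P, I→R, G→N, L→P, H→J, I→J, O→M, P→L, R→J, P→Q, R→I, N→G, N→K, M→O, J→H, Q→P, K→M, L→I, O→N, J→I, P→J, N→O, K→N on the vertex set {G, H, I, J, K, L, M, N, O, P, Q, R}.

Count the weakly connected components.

From G: component {G, K, M, N, O}.
From H: component {H, I, J, L, P, Q, R}.
That's 2 components.

2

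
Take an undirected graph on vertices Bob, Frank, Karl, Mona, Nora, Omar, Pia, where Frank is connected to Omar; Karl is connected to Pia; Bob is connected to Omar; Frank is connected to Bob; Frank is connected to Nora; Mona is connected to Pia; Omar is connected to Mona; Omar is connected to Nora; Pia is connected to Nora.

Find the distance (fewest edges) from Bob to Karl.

4

Distance 0: Bob.
Distance 1: Frank, Omar.
Distance 2: Mona, Nora.
Distance 3: Pia.
Distance 4: Karl — contains Karl.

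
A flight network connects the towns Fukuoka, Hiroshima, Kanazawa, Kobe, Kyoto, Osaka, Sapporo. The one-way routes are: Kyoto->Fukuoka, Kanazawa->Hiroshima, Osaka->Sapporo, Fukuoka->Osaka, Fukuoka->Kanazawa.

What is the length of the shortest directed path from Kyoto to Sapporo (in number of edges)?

Distance 0: Kyoto.
Distance 1: Fukuoka.
Distance 2: Kanazawa, Osaka.
Distance 3: Hiroshima, Sapporo — contains Sapporo.

3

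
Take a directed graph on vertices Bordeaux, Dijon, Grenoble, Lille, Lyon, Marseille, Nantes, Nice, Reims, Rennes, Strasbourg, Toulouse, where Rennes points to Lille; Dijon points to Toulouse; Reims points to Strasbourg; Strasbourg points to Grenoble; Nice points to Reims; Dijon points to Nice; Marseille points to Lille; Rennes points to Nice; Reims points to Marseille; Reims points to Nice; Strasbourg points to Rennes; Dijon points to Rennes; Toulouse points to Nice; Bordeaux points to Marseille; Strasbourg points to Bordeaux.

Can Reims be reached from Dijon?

Yes

Explore from Dijon.
Distance 1: reach Nice, Rennes, Toulouse.
Distance 2: reach Lille, Reims.
Found Reims.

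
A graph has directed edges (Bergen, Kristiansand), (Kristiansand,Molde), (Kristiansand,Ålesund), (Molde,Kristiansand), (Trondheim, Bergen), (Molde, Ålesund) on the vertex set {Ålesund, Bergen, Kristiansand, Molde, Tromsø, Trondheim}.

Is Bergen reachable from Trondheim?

Explore from Trondheim.
Distance 1: reach Bergen.
Found Bergen.

Yes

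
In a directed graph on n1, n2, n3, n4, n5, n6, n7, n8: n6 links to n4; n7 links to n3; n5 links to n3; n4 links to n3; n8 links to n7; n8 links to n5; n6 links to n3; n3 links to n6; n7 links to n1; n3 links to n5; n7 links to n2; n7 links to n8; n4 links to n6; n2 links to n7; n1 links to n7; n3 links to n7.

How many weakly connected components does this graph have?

1

From n1: component {n1, n2, n3, n4, n5, n6, n7, n8}.
That's 1 component.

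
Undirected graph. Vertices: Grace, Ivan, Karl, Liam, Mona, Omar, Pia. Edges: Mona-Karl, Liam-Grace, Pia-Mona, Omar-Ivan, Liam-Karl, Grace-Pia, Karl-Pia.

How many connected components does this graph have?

From Grace: component {Grace, Karl, Liam, Mona, Pia}.
From Ivan: component {Ivan, Omar}.
That's 2 components.

2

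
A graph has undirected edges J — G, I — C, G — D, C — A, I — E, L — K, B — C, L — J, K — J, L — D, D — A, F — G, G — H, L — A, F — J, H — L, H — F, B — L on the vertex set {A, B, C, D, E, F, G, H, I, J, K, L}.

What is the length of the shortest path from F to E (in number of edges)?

Distance 0: F.
Distance 1: G, H, J.
Distance 2: D, K, L.
Distance 3: A, B.
Distance 4: C.
Distance 5: I.
Distance 6: E — contains E.

6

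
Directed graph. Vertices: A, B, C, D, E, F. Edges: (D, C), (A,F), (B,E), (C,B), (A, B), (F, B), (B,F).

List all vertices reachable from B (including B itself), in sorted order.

B, E, F

Start at B.
Its neighbours: E, F.
Nothing further is reachable.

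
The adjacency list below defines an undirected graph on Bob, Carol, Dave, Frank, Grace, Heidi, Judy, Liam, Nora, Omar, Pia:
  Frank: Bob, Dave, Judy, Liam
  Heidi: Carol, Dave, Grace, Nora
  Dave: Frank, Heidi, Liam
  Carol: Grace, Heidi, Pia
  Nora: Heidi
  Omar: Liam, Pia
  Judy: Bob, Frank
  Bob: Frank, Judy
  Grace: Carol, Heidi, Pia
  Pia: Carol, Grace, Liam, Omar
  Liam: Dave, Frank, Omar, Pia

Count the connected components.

From Bob: component {Bob, Carol, Dave, Frank, Grace, Heidi, Judy, Liam, Nora, Omar, Pia}.
That's 1 component.

1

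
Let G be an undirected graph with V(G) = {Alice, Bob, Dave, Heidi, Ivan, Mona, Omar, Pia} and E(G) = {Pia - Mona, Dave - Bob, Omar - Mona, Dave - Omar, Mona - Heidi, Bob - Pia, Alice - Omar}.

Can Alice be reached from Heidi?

Explore from Heidi.
Distance 1: reach Mona.
Distance 2: reach Omar, Pia.
Distance 3: reach Alice, Bob, Dave.
Found Alice.

Yes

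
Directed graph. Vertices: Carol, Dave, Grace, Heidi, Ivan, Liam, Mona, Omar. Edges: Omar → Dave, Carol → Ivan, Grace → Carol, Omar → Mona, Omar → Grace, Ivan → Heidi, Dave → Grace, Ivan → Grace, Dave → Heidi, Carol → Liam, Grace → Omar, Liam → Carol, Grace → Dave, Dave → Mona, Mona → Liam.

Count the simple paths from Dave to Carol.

Dave→Grace→Carol
Dave→Grace→Omar→Mona→Liam→Carol
Dave→Mona→Liam→Carol

3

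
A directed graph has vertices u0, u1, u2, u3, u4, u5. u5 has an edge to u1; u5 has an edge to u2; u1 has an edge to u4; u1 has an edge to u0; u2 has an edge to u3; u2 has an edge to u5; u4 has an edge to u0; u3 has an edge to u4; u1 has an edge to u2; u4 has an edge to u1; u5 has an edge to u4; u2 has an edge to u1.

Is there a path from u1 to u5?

Yes

Explore from u1.
Distance 1: reach u0, u2, u4.
Distance 2: reach u3, u5.
Found u5.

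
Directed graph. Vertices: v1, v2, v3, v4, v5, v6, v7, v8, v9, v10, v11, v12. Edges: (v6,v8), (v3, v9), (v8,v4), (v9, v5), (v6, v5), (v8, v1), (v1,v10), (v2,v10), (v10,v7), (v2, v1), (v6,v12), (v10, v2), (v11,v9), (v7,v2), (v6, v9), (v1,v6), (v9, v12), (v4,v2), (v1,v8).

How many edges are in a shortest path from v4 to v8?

3

Distance 0: v4.
Distance 1: v2.
Distance 2: v1, v10.
Distance 3: v6, v7, v8 — contains v8.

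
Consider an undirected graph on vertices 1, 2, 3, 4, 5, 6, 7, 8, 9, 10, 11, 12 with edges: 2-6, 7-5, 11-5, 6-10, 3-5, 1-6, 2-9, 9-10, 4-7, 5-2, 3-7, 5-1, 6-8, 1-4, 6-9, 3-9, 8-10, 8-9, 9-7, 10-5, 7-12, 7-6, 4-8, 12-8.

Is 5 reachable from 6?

Yes

Explore from 6.
Distance 1: reach 1, 2, 7, 8, 9, 10.
Distance 2: reach 3, 4, 5, 12.
Found 5.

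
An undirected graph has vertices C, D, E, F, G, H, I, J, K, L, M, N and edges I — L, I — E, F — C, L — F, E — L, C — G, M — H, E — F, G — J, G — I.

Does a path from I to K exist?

No

Explore from I.
Distance 1: reach E, G, L.
Distance 2: reach C, F, J.
The search is exhausted without reaching K; it lies in a different component.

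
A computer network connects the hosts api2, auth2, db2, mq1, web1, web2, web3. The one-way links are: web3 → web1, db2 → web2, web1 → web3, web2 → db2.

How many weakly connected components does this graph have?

5

From api2: component {api2}.
From auth2: component {auth2}.
From db2: component {db2, web2}.
From mq1: component {mq1}.
From web1: component {web1, web3}.
That's 5 components.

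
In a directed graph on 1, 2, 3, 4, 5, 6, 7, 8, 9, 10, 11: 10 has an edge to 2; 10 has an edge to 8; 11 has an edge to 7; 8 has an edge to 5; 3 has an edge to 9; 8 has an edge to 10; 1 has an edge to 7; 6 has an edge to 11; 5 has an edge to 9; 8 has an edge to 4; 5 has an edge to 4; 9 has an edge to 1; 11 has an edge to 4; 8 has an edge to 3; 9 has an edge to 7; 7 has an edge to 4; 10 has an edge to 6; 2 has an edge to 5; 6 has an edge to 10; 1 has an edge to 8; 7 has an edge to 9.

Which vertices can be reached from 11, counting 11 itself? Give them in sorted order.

1, 2, 3, 4, 5, 6, 7, 8, 9, 10, 11

Start at 11.
Its neighbours: 4, 7.
Then their neighbours: 9.
Then next layer: 1.
Then next layer: 8.
Then next layer: 3, 5, 10.
Then next layer: 2, 6.
Every vertex is now reached.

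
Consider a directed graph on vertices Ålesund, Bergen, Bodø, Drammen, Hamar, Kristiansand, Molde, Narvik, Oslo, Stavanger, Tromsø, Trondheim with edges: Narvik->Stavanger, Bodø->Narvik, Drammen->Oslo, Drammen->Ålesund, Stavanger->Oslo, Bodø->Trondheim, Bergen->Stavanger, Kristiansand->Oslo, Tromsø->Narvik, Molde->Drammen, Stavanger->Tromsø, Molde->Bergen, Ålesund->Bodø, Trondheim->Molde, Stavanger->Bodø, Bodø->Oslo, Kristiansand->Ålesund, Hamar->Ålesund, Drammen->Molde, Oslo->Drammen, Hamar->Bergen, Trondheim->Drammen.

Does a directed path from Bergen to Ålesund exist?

Explore from Bergen.
Distance 1: reach Stavanger.
Distance 2: reach Bodø, Oslo, Tromsø.
Distance 3: reach Drammen, Narvik, Trondheim.
Distance 4: reach Ålesund, Molde.
Found Ålesund.

Yes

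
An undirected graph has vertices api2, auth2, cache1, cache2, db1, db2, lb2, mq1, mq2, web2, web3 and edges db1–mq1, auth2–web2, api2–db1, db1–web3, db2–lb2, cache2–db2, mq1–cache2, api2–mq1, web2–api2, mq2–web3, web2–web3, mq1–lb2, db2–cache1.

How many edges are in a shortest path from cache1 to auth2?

Distance 0: cache1.
Distance 1: db2.
Distance 2: cache2, lb2.
Distance 3: mq1.
Distance 4: api2, db1.
Distance 5: web2, web3.
Distance 6: auth2, mq2 — contains auth2.

6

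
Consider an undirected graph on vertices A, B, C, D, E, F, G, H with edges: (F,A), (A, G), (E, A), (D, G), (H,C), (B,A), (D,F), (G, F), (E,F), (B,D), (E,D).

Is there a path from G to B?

Yes

Explore from G.
Distance 1: reach A, D, F.
Distance 2: reach B, E.
Found B.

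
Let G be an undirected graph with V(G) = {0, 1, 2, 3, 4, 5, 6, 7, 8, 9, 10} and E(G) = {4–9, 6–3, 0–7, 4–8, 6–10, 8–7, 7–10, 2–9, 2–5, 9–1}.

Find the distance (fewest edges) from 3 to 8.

4

Distance 0: 3.
Distance 1: 6.
Distance 2: 10.
Distance 3: 7.
Distance 4: 0, 8 — contains 8.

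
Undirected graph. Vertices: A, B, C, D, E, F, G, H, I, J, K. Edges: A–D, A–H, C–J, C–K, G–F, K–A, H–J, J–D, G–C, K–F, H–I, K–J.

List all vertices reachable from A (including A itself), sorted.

Start at A.
Its neighbours: D, H, K.
Then their neighbours: C, F, I, J.
Then next layer: G.
Nothing further is reachable.

A, C, D, F, G, H, I, J, K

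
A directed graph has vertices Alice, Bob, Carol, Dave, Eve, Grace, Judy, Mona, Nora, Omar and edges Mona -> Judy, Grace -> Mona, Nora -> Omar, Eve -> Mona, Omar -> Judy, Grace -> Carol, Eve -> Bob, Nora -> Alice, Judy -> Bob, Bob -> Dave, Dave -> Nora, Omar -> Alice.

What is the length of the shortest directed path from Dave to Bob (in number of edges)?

Distance 0: Dave.
Distance 1: Nora.
Distance 2: Alice, Omar.
Distance 3: Judy.
Distance 4: Bob — contains Bob.

4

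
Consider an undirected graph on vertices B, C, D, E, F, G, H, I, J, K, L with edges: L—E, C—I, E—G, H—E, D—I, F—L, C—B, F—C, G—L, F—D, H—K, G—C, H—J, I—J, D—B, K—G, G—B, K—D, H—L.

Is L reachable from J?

Yes

Explore from J.
Distance 1: reach H, I.
Distance 2: reach C, D, E, K, L.
Found L.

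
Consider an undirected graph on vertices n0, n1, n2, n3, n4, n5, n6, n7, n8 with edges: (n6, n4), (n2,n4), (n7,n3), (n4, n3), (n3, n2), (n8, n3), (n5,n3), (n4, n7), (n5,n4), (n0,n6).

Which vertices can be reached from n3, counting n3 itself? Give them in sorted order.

Start at n3.
Its neighbours: n2, n4, n5, n7, n8.
Then their neighbours: n6.
Then next layer: n0.
Nothing further is reachable.

n0, n2, n3, n4, n5, n6, n7, n8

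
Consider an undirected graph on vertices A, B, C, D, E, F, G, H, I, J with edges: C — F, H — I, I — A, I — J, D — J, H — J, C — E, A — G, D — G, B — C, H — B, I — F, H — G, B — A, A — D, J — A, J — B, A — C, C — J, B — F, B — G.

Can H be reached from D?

Explore from D.
Distance 1: reach A, G, J.
Distance 2: reach B, C, H, I.
Found H.

Yes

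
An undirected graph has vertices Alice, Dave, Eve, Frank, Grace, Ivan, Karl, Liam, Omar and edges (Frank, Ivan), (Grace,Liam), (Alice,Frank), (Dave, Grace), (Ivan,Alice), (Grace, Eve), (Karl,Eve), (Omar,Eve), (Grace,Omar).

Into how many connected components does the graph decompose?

From Alice: component {Alice, Frank, Ivan}.
From Dave: component {Dave, Eve, Grace, Karl, Liam, Omar}.
That's 2 components.

2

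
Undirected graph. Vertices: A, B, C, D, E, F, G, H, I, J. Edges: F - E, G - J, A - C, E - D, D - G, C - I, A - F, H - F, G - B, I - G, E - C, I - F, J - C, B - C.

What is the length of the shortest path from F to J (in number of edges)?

Distance 0: F.
Distance 1: A, E, H, I.
Distance 2: C, D, G.
Distance 3: B, J — contains J.

3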